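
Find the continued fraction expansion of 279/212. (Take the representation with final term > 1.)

[1; 3, 6, 11]

279 = 1·212 + 67
212 = 3·67 + 11
67 = 6·11 + 1
11 = 11·1 + 0  (stop)
So 279/212 = [1; 3, 6, 11].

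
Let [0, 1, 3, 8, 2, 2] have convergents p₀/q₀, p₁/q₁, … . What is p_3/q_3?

25/33

Using pₖ = aₖpₖ₋₁ + pₖ₋₂, qₖ = aₖqₖ₋₁ + qₖ₋₂ (with p₋₁=1, p₋₂=0, q₋₁=0, q₋₂=1):
  k=0: a=0, p=0, q=1
  k=1: a=1, p=1, q=1
  k=2: a=3, p=3, q=4
  k=3: a=8, p=25, q=33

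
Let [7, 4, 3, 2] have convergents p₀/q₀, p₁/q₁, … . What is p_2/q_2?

94/13

Using pₖ = aₖpₖ₋₁ + pₖ₋₂, qₖ = aₖqₖ₋₁ + qₖ₋₂ (with p₋₁=1, p₋₂=0, q₋₁=0, q₋₂=1):
  k=0: a=7, p=7, q=1
  k=1: a=4, p=29, q=4
  k=2: a=3, p=94, q=13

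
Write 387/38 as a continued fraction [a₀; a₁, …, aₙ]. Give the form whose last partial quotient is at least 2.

[10; 5, 2, 3]

387 = 10·38 + 7
38 = 5·7 + 3
7 = 2·3 + 1
3 = 3·1 + 0  (stop)
So 387/38 = [10; 5, 2, 3].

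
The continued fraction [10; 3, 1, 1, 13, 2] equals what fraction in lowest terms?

Using pₖ = aₖpₖ₋₁ + pₖ₋₂ and qₖ = aₖqₖ₋₁ + qₖ₋₂:
  k=0: a=10, p=10, q=1
  k=1: a=3, p=31, q=3
  k=2: a=1, p=41, q=4
  k=3: a=1, p=72, q=7
  k=4: a=13, p=977, q=95
  k=5: a=2, p=2026, q=197

2026/197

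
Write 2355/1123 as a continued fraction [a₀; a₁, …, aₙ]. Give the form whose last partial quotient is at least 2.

2355 = 2·1123 + 109
1123 = 10·109 + 33
109 = 3·33 + 10
33 = 3·10 + 3
10 = 3·3 + 1
3 = 3·1 + 0  (stop)
So 2355/1123 = [2; 10, 3, 3, 3, 3].

[2; 10, 3, 3, 3, 3]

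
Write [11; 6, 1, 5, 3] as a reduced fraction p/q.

Fold from the inside: start with 3/1.
  5 + 1/3 = 16/3
  1 + 3/16 = 19/16
  6 + 16/19 = 130/19
  11 + 19/130 = 1449/130

1449/130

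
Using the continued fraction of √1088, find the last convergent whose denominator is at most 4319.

141472/4289

√1088 = [32; 1, 64, …] (period length 2).
Convergents:
  p_0/q_0 = 32/1
  p_1/q_1 = 33/1
  p_2/q_2 = 2144/65
  p_3/q_3 = 2177/66
  p_4/q_4 = 141472/4289
  p_5/q_5 = 143649/4355
q_4 = 4289 ≤ 4319 < 4355 = q_5, so the answer is 141472/4289.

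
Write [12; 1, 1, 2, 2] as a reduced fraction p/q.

Fold from the inside: start with 2/1.
  2 + 1/2 = 5/2
  1 + 2/5 = 7/5
  1 + 5/7 = 12/7
  12 + 7/12 = 151/12

151/12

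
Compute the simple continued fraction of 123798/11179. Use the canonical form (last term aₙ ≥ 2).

123798 = 11·11179 + 829
11179 = 13·829 + 402
829 = 2·402 + 25
402 = 16·25 + 2
25 = 12·2 + 1
2 = 2·1 + 0  (stop)
So 123798/11179 = [11; 13, 2, 16, 12, 2].

[11; 13, 2, 16, 12, 2]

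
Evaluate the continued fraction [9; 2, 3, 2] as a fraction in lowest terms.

Fold from the inside: start with 2/1.
  3 + 1/2 = 7/2
  2 + 2/7 = 16/7
  9 + 7/16 = 151/16

151/16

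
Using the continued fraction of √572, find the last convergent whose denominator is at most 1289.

13752/575

√572 = [23; 1, 10, 1, 46, …] (period length 4).
Convergents:
  p_0/q_0 = 23/1
  p_1/q_1 = 24/1
  p_2/q_2 = 263/11
  p_3/q_3 = 287/12
  p_4/q_4 = 13465/563
  p_5/q_5 = 13752/575
  p_6/q_6 = 150985/6313
q_5 = 575 ≤ 1289 < 6313 = q_6, so the answer is 13752/575.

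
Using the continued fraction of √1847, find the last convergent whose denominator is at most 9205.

√1847 = [42; 1, 41, 1, 84, …] (period length 4).
Convergents:
  p_0/q_0 = 42/1
  p_1/q_1 = 43/1
  p_2/q_2 = 1805/42
  p_3/q_3 = 1848/43
  p_4/q_4 = 157037/3654
  p_5/q_5 = 158885/3697
  p_6/q_6 = 6671322/155231
q_5 = 3697 ≤ 9205 < 155231 = q_6, so the answer is 158885/3697.

158885/3697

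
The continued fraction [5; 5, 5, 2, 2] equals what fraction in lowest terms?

Fold from the inside: start with 2/1.
  2 + 1/2 = 5/2
  5 + 2/5 = 27/5
  5 + 5/27 = 140/27
  5 + 27/140 = 727/140

727/140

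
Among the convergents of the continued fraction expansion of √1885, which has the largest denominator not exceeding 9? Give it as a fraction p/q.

217/5

√1885 = [43; 2, 2, 2, 86, …] (period length 4).
Convergents:
  p_0/q_0 = 43/1
  p_1/q_1 = 87/2
  p_2/q_2 = 217/5
  p_3/q_3 = 521/12
q_2 = 5 ≤ 9 < 12 = q_3, so the answer is 217/5.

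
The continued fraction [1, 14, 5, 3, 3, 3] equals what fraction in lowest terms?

Using pₖ = aₖpₖ₋₁ + pₖ₋₂ and qₖ = aₖqₖ₋₁ + qₖ₋₂:
  k=0: a=1, p=1, q=1
  k=1: a=14, p=15, q=14
  k=2: a=5, p=76, q=71
  k=3: a=3, p=243, q=227
  k=4: a=3, p=805, q=752
  k=5: a=3, p=2658, q=2483

2658/2483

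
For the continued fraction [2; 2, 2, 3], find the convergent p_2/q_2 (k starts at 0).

12/5

Using pₖ = aₖpₖ₋₁ + pₖ₋₂, qₖ = aₖqₖ₋₁ + qₖ₋₂ (with p₋₁=1, p₋₂=0, q₋₁=0, q₋₂=1):
  k=0: a=2, p=2, q=1
  k=1: a=2, p=5, q=2
  k=2: a=2, p=12, q=5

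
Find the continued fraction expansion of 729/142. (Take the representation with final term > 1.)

729 = 5·142 + 19
142 = 7·19 + 9
19 = 2·9 + 1
9 = 9·1 + 0  (stop)
So 729/142 = [5; 7, 2, 9].

[5; 7, 2, 9]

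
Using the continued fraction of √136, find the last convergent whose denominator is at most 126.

√136 = [11; 1, 1, 1, 22, …] (period length 4).
Convergents:
  p_0/q_0 = 11/1
  p_1/q_1 = 12/1
  p_2/q_2 = 23/2
  p_3/q_3 = 35/3
  p_4/q_4 = 793/68
  p_5/q_5 = 828/71
  p_6/q_6 = 1621/139
q_5 = 71 ≤ 126 < 139 = q_6, so the answer is 828/71.

828/71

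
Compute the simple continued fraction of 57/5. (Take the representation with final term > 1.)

57 = 11×5 + 2
5 = 2×2 + 1
2 = 2×1 + 0  (stop)
So 57/5 = [11; 2, 2].

[11; 2, 2]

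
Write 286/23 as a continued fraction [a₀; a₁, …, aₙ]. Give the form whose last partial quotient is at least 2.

[12; 2, 3, 3]

286 = 12·23 + 10
23 = 2·10 + 3
10 = 3·3 + 1
3 = 3·1 + 0  (stop)
So 286/23 = [12; 2, 3, 3].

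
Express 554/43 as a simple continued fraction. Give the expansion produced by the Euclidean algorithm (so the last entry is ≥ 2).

554 = 12×43 + 38
43 = 1×38 + 5
38 = 7×5 + 3
5 = 1×3 + 2
3 = 1×2 + 1
2 = 2×1 + 0  (stop)
So 554/43 = [12; 1, 7, 1, 1, 2].

[12; 1, 7, 1, 1, 2]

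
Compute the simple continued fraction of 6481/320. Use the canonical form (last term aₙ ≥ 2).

6481 = 20*320 + 81
320 = 3*81 + 77
81 = 1*77 + 4
77 = 19*4 + 1
4 = 4*1 + 0  (stop)
So 6481/320 = [20; 3, 1, 19, 4].

[20; 3, 1, 19, 4]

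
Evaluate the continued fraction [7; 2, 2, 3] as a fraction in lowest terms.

126/17

Using pₖ = aₖpₖ₋₁ + pₖ₋₂ and qₖ = aₖqₖ₋₁ + qₖ₋₂:
  k=0: a=7, p=7, q=1
  k=1: a=2, p=15, q=2
  k=2: a=2, p=37, q=5
  k=3: a=3, p=126, q=17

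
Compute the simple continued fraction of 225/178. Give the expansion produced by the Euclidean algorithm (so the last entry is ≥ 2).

225 = 1×178 + 47
178 = 3×47 + 37
47 = 1×37 + 10
37 = 3×10 + 7
10 = 1×7 + 3
7 = 2×3 + 1
3 = 3×1 + 0  (stop)
So 225/178 = [1; 3, 1, 3, 1, 2, 3].

[1; 3, 1, 3, 1, 2, 3]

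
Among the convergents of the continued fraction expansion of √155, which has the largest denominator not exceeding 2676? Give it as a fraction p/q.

12425/998

√155 = [12; 2, 4, 2, 24, …] (period length 4).
Convergents:
  p_0/q_0 = 12/1
  p_1/q_1 = 25/2
  p_2/q_2 = 112/9
  p_3/q_3 = 249/20
  p_4/q_4 = 6088/489
  p_5/q_5 = 12425/998
  p_6/q_6 = 55788/4481
q_5 = 998 ≤ 2676 < 4481 = q_6, so the answer is 12425/998.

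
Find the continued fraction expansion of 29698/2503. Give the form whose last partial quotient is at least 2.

[11; 1, 6, 2, 2, 7, 9]

29698 = 11*2503 + 2165
2503 = 1*2165 + 338
2165 = 6*338 + 137
338 = 2*137 + 64
137 = 2*64 + 9
64 = 7*9 + 1
9 = 9*1 + 0  (stop)
So 29698/2503 = [11; 1, 6, 2, 2, 7, 9].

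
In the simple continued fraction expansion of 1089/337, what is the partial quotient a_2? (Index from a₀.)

3

1089 = 3·337 + 78   →  a_0 = 3
337 = 4·78 + 25   →  a_1 = 4
78 = 3·25 + 3   →  a_2 = 3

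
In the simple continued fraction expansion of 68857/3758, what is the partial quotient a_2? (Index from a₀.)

10

68857 = 18·3758 + 1213   →  a_0 = 18
3758 = 3·1213 + 119   →  a_1 = 3
1213 = 10·119 + 23   →  a_2 = 10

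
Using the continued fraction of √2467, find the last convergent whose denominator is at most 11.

√2467 = [49; 1, 2, 49, 2, 1, 98, …] (period length 6).
Convergents:
  p_0/q_0 = 49/1
  p_1/q_1 = 50/1
  p_2/q_2 = 149/3
  p_3/q_3 = 7351/148
q_2 = 3 ≤ 11 < 148 = q_3, so the answer is 149/3.

149/3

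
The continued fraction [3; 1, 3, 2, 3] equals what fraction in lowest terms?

Fold from the inside: start with 3/1.
  2 + 1/3 = 7/3
  3 + 3/7 = 24/7
  1 + 7/24 = 31/24
  3 + 24/31 = 117/31

117/31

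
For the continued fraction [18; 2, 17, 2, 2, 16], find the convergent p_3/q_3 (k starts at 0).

Using pₖ = aₖpₖ₋₁ + pₖ₋₂, qₖ = aₖqₖ₋₁ + qₖ₋₂ (with p₋₁=1, p₋₂=0, q₋₁=0, q₋₂=1):
  k=0: a=18, p=18, q=1
  k=1: a=2, p=37, q=2
  k=2: a=17, p=647, q=35
  k=3: a=2, p=1331, q=72

1331/72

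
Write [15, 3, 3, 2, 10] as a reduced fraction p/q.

Using pₖ = aₖpₖ₋₁ + pₖ₋₂ and qₖ = aₖqₖ₋₁ + qₖ₋₂:
  k=0: a=15, p=15, q=1
  k=1: a=3, p=46, q=3
  k=2: a=3, p=153, q=10
  k=3: a=2, p=352, q=23
  k=4: a=10, p=3673, q=240

3673/240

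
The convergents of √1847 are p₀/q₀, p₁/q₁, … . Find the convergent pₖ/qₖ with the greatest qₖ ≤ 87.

1848/43

√1847 = [42; 1, 41, 1, 84, …] (period length 4).
Convergents:
  p_0/q_0 = 42/1
  p_1/q_1 = 43/1
  p_2/q_2 = 1805/42
  p_3/q_3 = 1848/43
  p_4/q_4 = 157037/3654
q_3 = 43 ≤ 87 < 3654 = q_4, so the answer is 1848/43.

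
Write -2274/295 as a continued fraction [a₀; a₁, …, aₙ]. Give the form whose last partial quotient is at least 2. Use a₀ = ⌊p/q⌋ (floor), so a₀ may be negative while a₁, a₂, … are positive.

-2274 = -8·295 + 86
295 = 3·86 + 37
86 = 2·37 + 12
37 = 3·12 + 1
12 = 12·1 + 0  (stop)
So -2274/295 = [-8; 3, 2, 3, 12].

[-8; 3, 2, 3, 12]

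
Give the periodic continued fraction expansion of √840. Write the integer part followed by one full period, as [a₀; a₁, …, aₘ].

a₀ = ⌊√840⌋ = 28.
With m₀=0, d₀=1 and mₖ₊₁ = dₖaₖ − mₖ, dₖ₊₁ = (n − mₖ₊₁²)/dₖ, aₖ₊₁ = ⌊(a₀+mₖ₊₁)/dₖ₊₁⌋:
  k=1: m=28, d=56, a=1
  k=2: m=28, d=1, a=56
d=1 and a=2a₀=56 at k=2, so the next step gives (m, d) = (28, 56) again — its k=1 value — and the period has length 2.

[28; 1, 56]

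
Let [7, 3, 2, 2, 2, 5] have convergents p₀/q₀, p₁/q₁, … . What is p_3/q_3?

124/17

Using pₖ = aₖpₖ₋₁ + pₖ₋₂, qₖ = aₖqₖ₋₁ + qₖ₋₂ (with p₋₁=1, p₋₂=0, q₋₁=0, q₋₂=1):
  k=0: a=7, p=7, q=1
  k=1: a=3, p=22, q=3
  k=2: a=2, p=51, q=7
  k=3: a=2, p=124, q=17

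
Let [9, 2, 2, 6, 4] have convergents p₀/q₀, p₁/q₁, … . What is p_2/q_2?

Using pₖ = aₖpₖ₋₁ + pₖ₋₂, qₖ = aₖqₖ₋₁ + qₖ₋₂ (with p₋₁=1, p₋₂=0, q₋₁=0, q₋₂=1):
  k=0: a=9, p=9, q=1
  k=1: a=2, p=19, q=2
  k=2: a=2, p=47, q=5

47/5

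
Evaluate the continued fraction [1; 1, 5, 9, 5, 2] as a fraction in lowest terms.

1133/617

Using pₖ = aₖpₖ₋₁ + pₖ₋₂ and qₖ = aₖqₖ₋₁ + qₖ₋₂:
  k=0: a=1, p=1, q=1
  k=1: a=1, p=2, q=1
  k=2: a=5, p=11, q=6
  k=3: a=9, p=101, q=55
  k=4: a=5, p=516, q=281
  k=5: a=2, p=1133, q=617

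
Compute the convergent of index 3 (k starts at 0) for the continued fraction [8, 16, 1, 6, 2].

951/118

Using pₖ = aₖpₖ₋₁ + pₖ₋₂, qₖ = aₖqₖ₋₁ + qₖ₋₂ (with p₋₁=1, p₋₂=0, q₋₁=0, q₋₂=1):
  k=0: a=8, p=8, q=1
  k=1: a=16, p=129, q=16
  k=2: a=1, p=137, q=17
  k=3: a=6, p=951, q=118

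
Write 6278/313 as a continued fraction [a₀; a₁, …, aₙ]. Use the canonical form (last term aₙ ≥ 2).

[20; 17, 2, 1, 1, 3]

6278 = 20·313 + 18
313 = 17·18 + 7
18 = 2·7 + 4
7 = 1·4 + 3
4 = 1·3 + 1
3 = 3·1 + 0  (stop)
So 6278/313 = [20; 17, 2, 1, 1, 3].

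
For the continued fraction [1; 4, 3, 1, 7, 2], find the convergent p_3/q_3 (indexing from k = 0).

Using pₖ = aₖpₖ₋₁ + pₖ₋₂, qₖ = aₖqₖ₋₁ + qₖ₋₂ (with p₋₁=1, p₋₂=0, q₋₁=0, q₋₂=1):
  k=0: a=1, p=1, q=1
  k=1: a=4, p=5, q=4
  k=2: a=3, p=16, q=13
  k=3: a=1, p=21, q=17

21/17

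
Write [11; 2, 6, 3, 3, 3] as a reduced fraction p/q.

Fold from the inside: start with 3/1.
  3 + 1/3 = 10/3
  3 + 3/10 = 33/10
  6 + 10/33 = 208/33
  2 + 33/208 = 449/208
  11 + 208/449 = 5147/449

5147/449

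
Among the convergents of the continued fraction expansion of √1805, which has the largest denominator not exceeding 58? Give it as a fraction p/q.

1402/33

√1805 = [42; 2, 16, 2, 84, …] (period length 4).
Convergents:
  p_0/q_0 = 42/1
  p_1/q_1 = 85/2
  p_2/q_2 = 1402/33
  p_3/q_3 = 2889/68
q_2 = 33 ≤ 58 < 68 = q_3, so the answer is 1402/33.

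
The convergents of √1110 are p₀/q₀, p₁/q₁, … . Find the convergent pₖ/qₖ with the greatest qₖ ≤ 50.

√1110 = [33; 3, 6, 3, 66, …] (period length 4).
Convergents:
  p_0/q_0 = 33/1
  p_1/q_1 = 100/3
  p_2/q_2 = 633/19
  p_3/q_3 = 1999/60
q_2 = 19 ≤ 50 < 60 = q_3, so the answer is 633/19.

633/19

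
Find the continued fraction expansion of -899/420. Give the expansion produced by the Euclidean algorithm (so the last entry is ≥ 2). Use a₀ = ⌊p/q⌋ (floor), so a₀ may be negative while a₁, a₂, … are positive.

-899 = -3*420 + 361
420 = 1*361 + 59
361 = 6*59 + 7
59 = 8*7 + 3
7 = 2*3 + 1
3 = 3*1 + 0  (stop)
So -899/420 = [-3; 1, 6, 8, 2, 3].

[-3; 1, 6, 8, 2, 3]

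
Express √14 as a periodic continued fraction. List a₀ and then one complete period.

[3; 1, 2, 1, 6]

a₀ = ⌊√14⌋ = 3.
With m₀=0, d₀=1 and mₖ₊₁ = dₖaₖ − mₖ, dₖ₊₁ = (n − mₖ₊₁²)/dₖ, aₖ₊₁ = ⌊(a₀+mₖ₊₁)/dₖ₊₁⌋:
  k=1: m=3, d=5, a=1
  k=2: m=2, d=2, a=2
  k=3: m=2, d=5, a=1
  k=4: m=3, d=1, a=6
d=1 and a=2a₀=6 at k=4, so the next step gives (m, d) = (3, 5) again — its k=1 value — and the period has length 4.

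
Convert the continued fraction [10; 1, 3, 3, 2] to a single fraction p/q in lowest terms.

Fold from the inside: start with 2/1.
  3 + 1/2 = 7/2
  3 + 2/7 = 23/7
  1 + 7/23 = 30/23
  10 + 23/30 = 323/30

323/30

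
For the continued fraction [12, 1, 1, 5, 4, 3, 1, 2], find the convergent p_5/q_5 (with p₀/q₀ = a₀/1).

1869/149

Using pₖ = aₖpₖ₋₁ + pₖ₋₂, qₖ = aₖqₖ₋₁ + qₖ₋₂ (with p₋₁=1, p₋₂=0, q₋₁=0, q₋₂=1):
  k=0: a=12, p=12, q=1
  k=1: a=1, p=13, q=1
  k=2: a=1, p=25, q=2
  k=3: a=5, p=138, q=11
  k=4: a=4, p=577, q=46
  k=5: a=3, p=1869, q=149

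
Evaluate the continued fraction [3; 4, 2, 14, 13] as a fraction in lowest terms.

Fold from the inside: start with 13/1.
  14 + 1/13 = 183/13
  2 + 13/183 = 379/183
  4 + 183/379 = 1699/379
  3 + 379/1699 = 5476/1699

5476/1699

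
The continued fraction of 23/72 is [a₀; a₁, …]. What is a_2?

7

23 = 0·72 + 23   →  a_0 = 0
72 = 3·23 + 3   →  a_1 = 3
23 = 7·3 + 2   →  a_2 = 7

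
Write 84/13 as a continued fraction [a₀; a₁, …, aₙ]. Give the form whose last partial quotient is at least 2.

84 = 6×13 + 6
13 = 2×6 + 1
6 = 6×1 + 0  (stop)
So 84/13 = [6; 2, 6].

[6; 2, 6]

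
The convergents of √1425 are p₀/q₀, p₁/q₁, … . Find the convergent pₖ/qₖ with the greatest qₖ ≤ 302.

11287/299

√1425 = [37; 1, 2, 1, 74, …] (period length 4).
Convergents:
  p_0/q_0 = 37/1
  p_1/q_1 = 38/1
  p_2/q_2 = 113/3
  p_3/q_3 = 151/4
  p_4/q_4 = 11287/299
  p_5/q_5 = 11438/303
q_4 = 299 ≤ 302 < 303 = q_5, so the answer is 11287/299.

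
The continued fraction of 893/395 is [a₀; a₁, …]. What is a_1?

3

893 = 2·395 + 103   →  a_0 = 2
395 = 3·103 + 86   →  a_1 = 3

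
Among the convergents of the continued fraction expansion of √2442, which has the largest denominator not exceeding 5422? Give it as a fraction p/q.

117315/2374

√2442 = [49; 2, 2, 2, 98, …] (period length 4).
Convergents:
  p_0/q_0 = 49/1
  p_1/q_1 = 99/2
  p_2/q_2 = 247/5
  p_3/q_3 = 593/12
  p_4/q_4 = 58361/1181
  p_5/q_5 = 117315/2374
  p_6/q_6 = 292991/5929
q_5 = 2374 ≤ 5422 < 5929 = q_6, so the answer is 117315/2374.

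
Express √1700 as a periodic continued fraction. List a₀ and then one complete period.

a₀ = ⌊√1700⌋ = 41.
With m₀=0, d₀=1 and mₖ₊₁ = dₖaₖ − mₖ, dₖ₊₁ = (n − mₖ₊₁²)/dₖ, aₖ₊₁ = ⌊(a₀+mₖ₊₁)/dₖ₊₁⌋:
  k=1: m=41, d=19, a=4
  k=2: m=35, d=25, a=3
  k=3: m=40, d=4, a=20
  k=4: m=40, d=25, a=3
  k=5: m=35, d=19, a=4
  k=6: m=41, d=1, a=82
d=1 and a=2a₀=82 at k=6, so the next step gives (m, d) = (41, 19) again — its k=1 value — and the period has length 6.

[41; 4, 3, 20, 3, 4, 82]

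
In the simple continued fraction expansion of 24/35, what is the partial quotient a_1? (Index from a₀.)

24 = 0·35 + 24   →  a_0 = 0
35 = 1·24 + 11   →  a_1 = 1

1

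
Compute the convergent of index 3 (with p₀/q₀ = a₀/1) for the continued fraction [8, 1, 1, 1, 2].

26/3

Using pₖ = aₖpₖ₋₁ + pₖ₋₂, qₖ = aₖqₖ₋₁ + qₖ₋₂ (with p₋₁=1, p₋₂=0, q₋₁=0, q₋₂=1):
  k=0: a=8, p=8, q=1
  k=1: a=1, p=9, q=1
  k=2: a=1, p=17, q=2
  k=3: a=1, p=26, q=3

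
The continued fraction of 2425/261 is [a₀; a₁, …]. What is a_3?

2425 = 9·261 + 76   →  a_0 = 9
261 = 3·76 + 33   →  a_1 = 3
76 = 2·33 + 10   →  a_2 = 2
33 = 3·10 + 3   →  a_3 = 3

3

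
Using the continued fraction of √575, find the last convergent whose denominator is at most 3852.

√575 = [23; 1, 46, …] (period length 2).
Convergents:
  p_0/q_0 = 23/1
  p_1/q_1 = 24/1
  p_2/q_2 = 1127/47
  p_3/q_3 = 1151/48
  p_4/q_4 = 54073/2255
  p_5/q_5 = 55224/2303
  p_6/q_6 = 2594377/108193
q_5 = 2303 ≤ 3852 < 108193 = q_6, so the answer is 55224/2303.

55224/2303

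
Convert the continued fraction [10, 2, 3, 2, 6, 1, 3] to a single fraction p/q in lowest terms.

Fold from the inside: start with 3/1.
  1 + 1/3 = 4/3
  6 + 3/4 = 27/4
  2 + 4/27 = 58/27
  3 + 27/58 = 201/58
  2 + 58/201 = 460/201
  10 + 201/460 = 4801/460

4801/460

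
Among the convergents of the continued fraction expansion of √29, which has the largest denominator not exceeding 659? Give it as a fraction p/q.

√29 = [5; 2, 1, 1, 2, 10, …] (period length 5).
Convergents:
  p_0/q_0 = 5/1
  p_1/q_1 = 11/2
  p_2/q_2 = 16/3
  p_3/q_3 = 27/5
  p_4/q_4 = 70/13
  p_5/q_5 = 727/135
  p_6/q_6 = 1524/283
  p_7/q_7 = 2251/418
  p_8/q_8 = 3775/701
q_7 = 418 ≤ 659 < 701 = q_8, so the answer is 2251/418.

2251/418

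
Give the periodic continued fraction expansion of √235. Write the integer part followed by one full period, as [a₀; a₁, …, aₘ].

a₀ = ⌊√235⌋ = 15.

[15; 3, 30]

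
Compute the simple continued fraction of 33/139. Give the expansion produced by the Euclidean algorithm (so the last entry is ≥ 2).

[0; 4, 4, 1, 2, 2]

33 = 0*139 + 33
139 = 4*33 + 7
33 = 4*7 + 5
7 = 1*5 + 2
5 = 2*2 + 1
2 = 2*1 + 0  (stop)
So 33/139 = [0; 4, 4, 1, 2, 2].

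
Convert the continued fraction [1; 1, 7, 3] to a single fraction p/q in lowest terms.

Using pₖ = aₖpₖ₋₁ + pₖ₋₂ and qₖ = aₖqₖ₋₁ + qₖ₋₂:
  k=0: a=1, p=1, q=1
  k=1: a=1, p=2, q=1
  k=2: a=7, p=15, q=8
  k=3: a=3, p=47, q=25

47/25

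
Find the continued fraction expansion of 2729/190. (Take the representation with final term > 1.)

2729 = 14×190 + 69
190 = 2×69 + 52
69 = 1×52 + 17
52 = 3×17 + 1
17 = 17×1 + 0  (stop)
So 2729/190 = [14; 2, 1, 3, 17].

[14; 2, 1, 3, 17]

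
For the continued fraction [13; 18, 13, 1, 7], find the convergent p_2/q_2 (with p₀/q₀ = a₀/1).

3068/235

Using pₖ = aₖpₖ₋₁ + pₖ₋₂, qₖ = aₖqₖ₋₁ + qₖ₋₂ (with p₋₁=1, p₋₂=0, q₋₁=0, q₋₂=1):
  k=0: a=13, p=13, q=1
  k=1: a=18, p=235, q=18
  k=2: a=13, p=3068, q=235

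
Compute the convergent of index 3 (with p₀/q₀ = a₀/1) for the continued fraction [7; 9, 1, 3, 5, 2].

277/39

Using pₖ = aₖpₖ₋₁ + pₖ₋₂, qₖ = aₖqₖ₋₁ + qₖ₋₂ (with p₋₁=1, p₋₂=0, q₋₁=0, q₋₂=1):
  k=0: a=7, p=7, q=1
  k=1: a=9, p=64, q=9
  k=2: a=1, p=71, q=10
  k=3: a=3, p=277, q=39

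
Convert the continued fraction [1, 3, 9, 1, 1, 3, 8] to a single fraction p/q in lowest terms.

2278/1723

Using pₖ = aₖpₖ₋₁ + pₖ₋₂ and qₖ = aₖqₖ₋₁ + qₖ₋₂:
  k=0: a=1, p=1, q=1
  k=1: a=3, p=4, q=3
  k=2: a=9, p=37, q=28
  k=3: a=1, p=41, q=31
  k=4: a=1, p=78, q=59
  k=5: a=3, p=275, q=208
  k=6: a=8, p=2278, q=1723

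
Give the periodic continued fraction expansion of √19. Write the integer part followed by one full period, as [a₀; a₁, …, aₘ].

a₀ = ⌊√19⌋ = 4.
With m₀=0, d₀=1 and mₖ₊₁ = dₖaₖ − mₖ, dₖ₊₁ = (n − mₖ₊₁²)/dₖ, aₖ₊₁ = ⌊(a₀+mₖ₊₁)/dₖ₊₁⌋:
  k=1: m=4, d=3, a=2
  k=2: m=2, d=5, a=1
  k=3: m=3, d=2, a=3
  k=4: m=3, d=5, a=1
  k=5: m=2, d=3, a=2
  k=6: m=4, d=1, a=8
d=1 and a=2a₀=8 at k=6, so the next step gives (m, d) = (4, 3) again — its k=1 value — and the period has length 6.

[4; 2, 1, 3, 1, 2, 8]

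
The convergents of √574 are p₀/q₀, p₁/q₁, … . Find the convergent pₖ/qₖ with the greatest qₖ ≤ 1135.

27001/1127

√574 = [23; 1, 22, 1, 46, …] (period length 4).
Convergents:
  p_0/q_0 = 23/1
  p_1/q_1 = 24/1
  p_2/q_2 = 551/23
  p_3/q_3 = 575/24
  p_4/q_4 = 27001/1127
  p_5/q_5 = 27576/1151
q_4 = 1127 ≤ 1135 < 1151 = q_5, so the answer is 27001/1127.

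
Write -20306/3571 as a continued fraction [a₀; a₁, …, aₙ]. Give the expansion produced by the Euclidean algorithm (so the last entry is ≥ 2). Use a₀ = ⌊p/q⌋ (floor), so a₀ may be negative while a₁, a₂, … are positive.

-20306 = -6*3571 + 1120
3571 = 3*1120 + 211
1120 = 5*211 + 65
211 = 3*65 + 16
65 = 4*16 + 1
16 = 16*1 + 0  (stop)
So -20306/3571 = [-6; 3, 5, 3, 4, 16].

[-6; 3, 5, 3, 4, 16]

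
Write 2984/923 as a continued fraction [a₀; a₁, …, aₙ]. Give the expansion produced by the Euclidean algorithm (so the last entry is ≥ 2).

[3; 4, 3, 2, 2, 2, 1, 3]

2984 = 3×923 + 215
923 = 4×215 + 63
215 = 3×63 + 26
63 = 2×26 + 11
26 = 2×11 + 4
11 = 2×4 + 3
4 = 1×3 + 1
3 = 3×1 + 0  (stop)
So 2984/923 = [3; 4, 3, 2, 2, 2, 1, 3].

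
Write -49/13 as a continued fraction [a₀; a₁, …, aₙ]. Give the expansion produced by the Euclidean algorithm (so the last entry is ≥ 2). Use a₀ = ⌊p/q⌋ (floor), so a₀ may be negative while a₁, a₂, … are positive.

-49 = -4·13 + 3
13 = 4·3 + 1
3 = 3·1 + 0  (stop)
So -49/13 = [-4; 4, 3].

[-4; 4, 3]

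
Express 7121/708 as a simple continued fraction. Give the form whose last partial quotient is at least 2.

[10; 17, 3, 1, 2, 1, 2]

7121 = 10·708 + 41
708 = 17·41 + 11
41 = 3·11 + 8
11 = 1·8 + 3
8 = 2·3 + 2
3 = 1·2 + 1
2 = 2·1 + 0  (stop)
So 7121/708 = [10; 17, 3, 1, 2, 1, 2].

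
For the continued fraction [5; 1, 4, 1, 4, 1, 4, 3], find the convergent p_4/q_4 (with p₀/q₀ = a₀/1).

169/29

Using pₖ = aₖpₖ₋₁ + pₖ₋₂, qₖ = aₖqₖ₋₁ + qₖ₋₂ (with p₋₁=1, p₋₂=0, q₋₁=0, q₋₂=1):
  k=0: a=5, p=5, q=1
  k=1: a=1, p=6, q=1
  k=2: a=4, p=29, q=5
  k=3: a=1, p=35, q=6
  k=4: a=4, p=169, q=29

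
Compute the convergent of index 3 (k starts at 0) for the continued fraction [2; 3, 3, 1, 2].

30/13

Using pₖ = aₖpₖ₋₁ + pₖ₋₂, qₖ = aₖqₖ₋₁ + qₖ₋₂ (with p₋₁=1, p₋₂=0, q₋₁=0, q₋₂=1):
  k=0: a=2, p=2, q=1
  k=1: a=3, p=7, q=3
  k=2: a=3, p=23, q=10
  k=3: a=1, p=30, q=13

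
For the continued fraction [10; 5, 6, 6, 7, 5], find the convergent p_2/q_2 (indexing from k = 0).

Using pₖ = aₖpₖ₋₁ + pₖ₋₂, qₖ = aₖqₖ₋₁ + qₖ₋₂ (with p₋₁=1, p₋₂=0, q₋₁=0, q₋₂=1):
  k=0: a=10, p=10, q=1
  k=1: a=5, p=51, q=5
  k=2: a=6, p=316, q=31

316/31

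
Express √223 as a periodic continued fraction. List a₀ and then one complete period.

[14; 1, 13, 1, 28]

a₀ = ⌊√223⌋ = 14.
With m₀=0, d₀=1 and mₖ₊₁ = dₖaₖ − mₖ, dₖ₊₁ = (n − mₖ₊₁²)/dₖ, aₖ₊₁ = ⌊(a₀+mₖ₊₁)/dₖ₊₁⌋:
  k=1: m=14, d=27, a=1
  k=2: m=13, d=2, a=13
  k=3: m=13, d=27, a=1
  k=4: m=14, d=1, a=28
d=1 and a=2a₀=28 at k=4, so the next step gives (m, d) = (14, 27) again — its k=1 value — and the period has length 4.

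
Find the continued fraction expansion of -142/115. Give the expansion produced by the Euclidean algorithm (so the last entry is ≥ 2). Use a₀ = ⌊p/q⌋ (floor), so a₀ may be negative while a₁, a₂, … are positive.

[-2; 1, 3, 3, 1, 6]

-142 = -2*115 + 88
115 = 1*88 + 27
88 = 3*27 + 7
27 = 3*7 + 6
7 = 1*6 + 1
6 = 6*1 + 0  (stop)
So -142/115 = [-2; 1, 3, 3, 1, 6].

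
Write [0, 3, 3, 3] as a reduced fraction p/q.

10/33

Using pₖ = aₖpₖ₋₁ + pₖ₋₂ and qₖ = aₖqₖ₋₁ + qₖ₋₂:
  k=0: a=0, p=0, q=1
  k=1: a=3, p=1, q=3
  k=2: a=3, p=3, q=10
  k=3: a=3, p=10, q=33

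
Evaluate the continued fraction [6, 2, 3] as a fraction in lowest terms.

45/7

Using pₖ = aₖpₖ₋₁ + pₖ₋₂ and qₖ = aₖqₖ₋₁ + qₖ₋₂:
  k=0: a=6, p=6, q=1
  k=1: a=2, p=13, q=2
  k=2: a=3, p=45, q=7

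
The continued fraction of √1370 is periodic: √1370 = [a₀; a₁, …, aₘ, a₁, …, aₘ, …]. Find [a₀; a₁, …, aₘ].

[37; 74]

a₀ = ⌊√1370⌋ = 37.
With m₀=0, d₀=1 and mₖ₊₁ = dₖaₖ − mₖ, dₖ₊₁ = (n − mₖ₊₁²)/dₖ, aₖ₊₁ = ⌊(a₀+mₖ₊₁)/dₖ₊₁⌋:
  k=1: m=37, d=1, a=74
d=1 and a=2a₀=74 at k=1, so the next step gives (m, d) = (37, 1) again — its k=1 value — and the period has length 1.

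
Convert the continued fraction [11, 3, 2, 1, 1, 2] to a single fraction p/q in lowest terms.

Using pₖ = aₖpₖ₋₁ + pₖ₋₂ and qₖ = aₖqₖ₋₁ + qₖ₋₂:
  k=0: a=11, p=11, q=1
  k=1: a=3, p=34, q=3
  k=2: a=2, p=79, q=7
  k=3: a=1, p=113, q=10
  k=4: a=1, p=192, q=17
  k=5: a=2, p=497, q=44

497/44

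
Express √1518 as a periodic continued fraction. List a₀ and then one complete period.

a₀ = ⌊√1518⌋ = 38.
With m₀=0, d₀=1 and mₖ₊₁ = dₖaₖ − mₖ, dₖ₊₁ = (n − mₖ₊₁²)/dₖ, aₖ₊₁ = ⌊(a₀+mₖ₊₁)/dₖ₊₁⌋:
  k=1: m=38, d=74, a=1
  k=2: m=36, d=3, a=24
  k=3: m=36, d=74, a=1
  k=4: m=38, d=1, a=76
d=1 and a=2a₀=76 at k=4, so the next step gives (m, d) = (38, 74) again — its k=1 value — and the period has length 4.

[38; 1, 24, 1, 76]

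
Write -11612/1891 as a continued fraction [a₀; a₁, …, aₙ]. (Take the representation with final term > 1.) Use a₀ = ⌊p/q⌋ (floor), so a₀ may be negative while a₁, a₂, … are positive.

[-7; 1, 6, 9, 5, 1, 4]

-11612 = -7×1891 + 1625
1891 = 1×1625 + 266
1625 = 6×266 + 29
266 = 9×29 + 5
29 = 5×5 + 4
5 = 1×4 + 1
4 = 4×1 + 0  (stop)
So -11612/1891 = [-7; 1, 6, 9, 5, 1, 4].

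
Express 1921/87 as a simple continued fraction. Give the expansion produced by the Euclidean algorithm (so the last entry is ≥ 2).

[22; 12, 2, 3]

1921 = 22·87 + 7
87 = 12·7 + 3
7 = 2·3 + 1
3 = 3·1 + 0  (stop)
So 1921/87 = [22; 12, 2, 3].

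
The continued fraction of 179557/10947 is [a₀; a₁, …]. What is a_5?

5

179557 = 16·10947 + 4405   →  a_0 = 16
10947 = 2·4405 + 2137   →  a_1 = 2
4405 = 2·2137 + 131   →  a_2 = 2
2137 = 16·131 + 41   →  a_3 = 16
131 = 3·41 + 8   →  a_4 = 3
41 = 5·8 + 1   →  a_5 = 5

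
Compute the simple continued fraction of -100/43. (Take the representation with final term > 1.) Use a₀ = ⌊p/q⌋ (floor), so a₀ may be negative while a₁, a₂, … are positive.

-100 = -3·43 + 29
43 = 1·29 + 14
29 = 2·14 + 1
14 = 14·1 + 0  (stop)
So -100/43 = [-3; 1, 2, 14].

[-3; 1, 2, 14]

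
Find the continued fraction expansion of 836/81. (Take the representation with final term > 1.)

836 = 10·81 + 26
81 = 3·26 + 3
26 = 8·3 + 2
3 = 1·2 + 1
2 = 2·1 + 0  (stop)
So 836/81 = [10; 3, 8, 1, 2].

[10; 3, 8, 1, 2]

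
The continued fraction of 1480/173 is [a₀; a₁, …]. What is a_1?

1

1480 = 8·173 + 96   →  a_0 = 8
173 = 1·96 + 77   →  a_1 = 1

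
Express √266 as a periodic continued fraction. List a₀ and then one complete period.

a₀ = ⌊√266⌋ = 16.

[16; 3, 4, 3, 32]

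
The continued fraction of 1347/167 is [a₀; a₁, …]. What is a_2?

5

1347 = 8·167 + 11   →  a_0 = 8
167 = 15·11 + 2   →  a_1 = 15
11 = 5·2 + 1   →  a_2 = 5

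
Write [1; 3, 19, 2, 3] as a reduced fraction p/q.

551/415

Using pₖ = aₖpₖ₋₁ + pₖ₋₂ and qₖ = aₖqₖ₋₁ + qₖ₋₂:
  k=0: a=1, p=1, q=1
  k=1: a=3, p=4, q=3
  k=2: a=19, p=77, q=58
  k=3: a=2, p=158, q=119
  k=4: a=3, p=551, q=415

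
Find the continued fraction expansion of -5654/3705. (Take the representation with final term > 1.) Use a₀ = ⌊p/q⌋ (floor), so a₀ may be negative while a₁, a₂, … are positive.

-5654 = -2·3705 + 1756
3705 = 2·1756 + 193
1756 = 9·193 + 19
193 = 10·19 + 3
19 = 6·3 + 1
3 = 3·1 + 0  (stop)
So -5654/3705 = [-2; 2, 9, 10, 6, 3].

[-2; 2, 9, 10, 6, 3]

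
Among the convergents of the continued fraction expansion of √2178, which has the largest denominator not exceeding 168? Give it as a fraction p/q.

6487/139

√2178 = [46; 1, 2, 46, 2, 1, 92, …] (period length 6).
Convergents:
  p_0/q_0 = 46/1
  p_1/q_1 = 47/1
  p_2/q_2 = 140/3
  p_3/q_3 = 6487/139
  p_4/q_4 = 13114/281
q_3 = 139 ≤ 168 < 281 = q_4, so the answer is 6487/139.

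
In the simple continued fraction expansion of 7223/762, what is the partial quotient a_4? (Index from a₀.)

7223 = 9·762 + 365   →  a_0 = 9
762 = 2·365 + 32   →  a_1 = 2
365 = 11·32 + 13   →  a_2 = 11
32 = 2·13 + 6   →  a_3 = 2
13 = 2·6 + 1   →  a_4 = 2

2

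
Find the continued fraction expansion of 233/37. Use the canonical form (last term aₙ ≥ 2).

233 = 6×37 + 11
37 = 3×11 + 4
11 = 2×4 + 3
4 = 1×3 + 1
3 = 3×1 + 0  (stop)
So 233/37 = [6; 3, 2, 1, 3].

[6; 3, 2, 1, 3]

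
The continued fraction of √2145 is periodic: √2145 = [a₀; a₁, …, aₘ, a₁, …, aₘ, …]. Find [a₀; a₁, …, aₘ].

[46; 3, 5, 2, 5, 3, 92]

a₀ = ⌊√2145⌋ = 46.
With m₀=0, d₀=1 and mₖ₊₁ = dₖaₖ − mₖ, dₖ₊₁ = (n − mₖ₊₁²)/dₖ, aₖ₊₁ = ⌊(a₀+mₖ₊₁)/dₖ₊₁⌋:
  k=1: m=46, d=29, a=3
  k=2: m=41, d=16, a=5
  k=3: m=39, d=39, a=2
  k=4: m=39, d=16, a=5
  k=5: m=41, d=29, a=3
  k=6: m=46, d=1, a=92
d=1 and a=2a₀=92 at k=6, so the next step gives (m, d) = (46, 29) again — its k=1 value — and the period has length 6.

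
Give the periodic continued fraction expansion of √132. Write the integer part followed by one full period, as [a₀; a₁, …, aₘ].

[11; 2, 22]

a₀ = ⌊√132⌋ = 11.
With m₀=0, d₀=1 and mₖ₊₁ = dₖaₖ − mₖ, dₖ₊₁ = (n − mₖ₊₁²)/dₖ, aₖ₊₁ = ⌊(a₀+mₖ₊₁)/dₖ₊₁⌋:
  k=1: m=11, d=11, a=2
  k=2: m=11, d=1, a=22
d=1 and a=2a₀=22 at k=2, so the next step gives (m, d) = (11, 11) again — its k=1 value — and the period has length 2.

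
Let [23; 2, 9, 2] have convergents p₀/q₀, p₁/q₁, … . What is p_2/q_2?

Using pₖ = aₖpₖ₋₁ + pₖ₋₂, qₖ = aₖqₖ₋₁ + qₖ₋₂ (with p₋₁=1, p₋₂=0, q₋₁=0, q₋₂=1):
  k=0: a=23, p=23, q=1
  k=1: a=2, p=47, q=2
  k=2: a=9, p=446, q=19

446/19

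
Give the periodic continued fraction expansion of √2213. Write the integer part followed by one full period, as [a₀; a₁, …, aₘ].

a₀ = ⌊√2213⌋ = 47.
With m₀=0, d₀=1 and mₖ₊₁ = dₖaₖ − mₖ, dₖ₊₁ = (n − mₖ₊₁²)/dₖ, aₖ₊₁ = ⌊(a₀+mₖ₊₁)/dₖ₊₁⌋:
  k=1: m=47, d=4, a=23
  k=2: m=45, d=47, a=1
  k=3: m=2, d=47, a=1
  k=4: m=45, d=4, a=23
  k=5: m=47, d=1, a=94
d=1 and a=2a₀=94 at k=5, so the next step gives (m, d) = (47, 4) again — its k=1 value — and the period has length 5.

[47; 23, 1, 1, 23, 94]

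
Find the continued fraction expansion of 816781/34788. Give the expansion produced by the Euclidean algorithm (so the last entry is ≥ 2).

816781 = 23·34788 + 16657
34788 = 2·16657 + 1474
16657 = 11·1474 + 443
1474 = 3·443 + 145
443 = 3·145 + 8
145 = 18·8 + 1
8 = 8·1 + 0  (stop)
So 816781/34788 = [23; 2, 11, 3, 3, 18, 8].

[23; 2, 11, 3, 3, 18, 8]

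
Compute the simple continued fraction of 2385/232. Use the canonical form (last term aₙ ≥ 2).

[10; 3, 1, 1, 3, 9]

2385 = 10*232 + 65
232 = 3*65 + 37
65 = 1*37 + 28
37 = 1*28 + 9
28 = 3*9 + 1
9 = 9*1 + 0  (stop)
So 2385/232 = [10; 3, 1, 1, 3, 9].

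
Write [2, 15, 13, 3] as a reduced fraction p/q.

1246/603

Fold from the inside: start with 3/1.
  13 + 1/3 = 40/3
  15 + 3/40 = 603/40
  2 + 40/603 = 1246/603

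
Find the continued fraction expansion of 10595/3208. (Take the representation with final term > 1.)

10595 = 3·3208 + 971
3208 = 3·971 + 295
971 = 3·295 + 86
295 = 3·86 + 37
86 = 2·37 + 12
37 = 3·12 + 1
12 = 12·1 + 0  (stop)
So 10595/3208 = [3; 3, 3, 3, 2, 3, 12].

[3; 3, 3, 3, 2, 3, 12]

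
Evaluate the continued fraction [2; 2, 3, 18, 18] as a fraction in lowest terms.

5615/2311

Fold from the inside: start with 18/1.
  18 + 1/18 = 325/18
  3 + 18/325 = 993/325
  2 + 325/993 = 2311/993
  2 + 993/2311 = 5615/2311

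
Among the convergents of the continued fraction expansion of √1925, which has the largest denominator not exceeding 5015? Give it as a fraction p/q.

√1925 = [43; 1, 6, 1, 86, …] (period length 4).
Convergents:
  p_0/q_0 = 43/1
  p_1/q_1 = 44/1
  p_2/q_2 = 307/7
  p_3/q_3 = 351/8
  p_4/q_4 = 30493/695
  p_5/q_5 = 30844/703
  p_6/q_6 = 215557/4913
  p_7/q_7 = 246401/5616
q_6 = 4913 ≤ 5015 < 5616 = q_7, so the answer is 215557/4913.

215557/4913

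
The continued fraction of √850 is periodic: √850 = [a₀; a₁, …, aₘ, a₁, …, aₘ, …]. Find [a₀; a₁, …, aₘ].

[29; 6, 2, 6, 58]

a₀ = ⌊√850⌋ = 29.
With m₀=0, d₀=1 and mₖ₊₁ = dₖaₖ − mₖ, dₖ₊₁ = (n − mₖ₊₁²)/dₖ, aₖ₊₁ = ⌊(a₀+mₖ₊₁)/dₖ₊₁⌋:
  k=1: m=29, d=9, a=6
  k=2: m=25, d=25, a=2
  k=3: m=25, d=9, a=6
  k=4: m=29, d=1, a=58
d=1 and a=2a₀=58 at k=4, so the next step gives (m, d) = (29, 9) again — its k=1 value — and the period has length 4.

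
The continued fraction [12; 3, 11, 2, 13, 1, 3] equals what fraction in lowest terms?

49801/4041

Using pₖ = aₖpₖ₋₁ + pₖ₋₂ and qₖ = aₖqₖ₋₁ + qₖ₋₂:
  k=0: a=12, p=12, q=1
  k=1: a=3, p=37, q=3
  k=2: a=11, p=419, q=34
  k=3: a=2, p=875, q=71
  k=4: a=13, p=11794, q=957
  k=5: a=1, p=12669, q=1028
  k=6: a=3, p=49801, q=4041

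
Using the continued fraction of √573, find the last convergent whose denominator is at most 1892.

18360/767

√573 = [23; 1, 14, 1, 46, …] (period length 4).
Convergents:
  p_0/q_0 = 23/1
  p_1/q_1 = 24/1
  p_2/q_2 = 359/15
  p_3/q_3 = 383/16
  p_4/q_4 = 17977/751
  p_5/q_5 = 18360/767
  p_6/q_6 = 275017/11489
q_5 = 767 ≤ 1892 < 11489 = q_6, so the answer is 18360/767.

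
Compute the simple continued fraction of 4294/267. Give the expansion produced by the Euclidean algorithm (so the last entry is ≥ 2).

4294 = 16*267 + 22
267 = 12*22 + 3
22 = 7*3 + 1
3 = 3*1 + 0  (stop)
So 4294/267 = [16; 12, 7, 3].

[16; 12, 7, 3]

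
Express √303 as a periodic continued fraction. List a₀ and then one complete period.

a₀ = ⌊√303⌋ = 17.
With m₀=0, d₀=1 and mₖ₊₁ = dₖaₖ − mₖ, dₖ₊₁ = (n − mₖ₊₁²)/dₖ, aₖ₊₁ = ⌊(a₀+mₖ₊₁)/dₖ₊₁⌋:
  k=1: m=17, d=14, a=2
  k=2: m=11, d=13, a=2
  k=3: m=15, d=6, a=5
  k=4: m=15, d=13, a=2
  k=5: m=11, d=14, a=2
  k=6: m=17, d=1, a=34
d=1 and a=2a₀=34 at k=6, so the next step gives (m, d) = (17, 14) again — its k=1 value — and the period has length 6.

[17; 2, 2, 5, 2, 2, 34]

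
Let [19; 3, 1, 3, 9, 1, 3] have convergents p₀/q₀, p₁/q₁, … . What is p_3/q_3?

289/15

Using pₖ = aₖpₖ₋₁ + pₖ₋₂, qₖ = aₖqₖ₋₁ + qₖ₋₂ (with p₋₁=1, p₋₂=0, q₋₁=0, q₋₂=1):
  k=0: a=19, p=19, q=1
  k=1: a=3, p=58, q=3
  k=2: a=1, p=77, q=4
  k=3: a=3, p=289, q=15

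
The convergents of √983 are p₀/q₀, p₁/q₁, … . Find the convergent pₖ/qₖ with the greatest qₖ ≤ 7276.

√983 = [31; 2, 1, 5, 31, 5, 1, 2, 62, …] (period length 8).
Convergents:
  p_0/q_0 = 31/1
  p_1/q_1 = 63/2
  p_2/q_2 = 94/3
  p_3/q_3 = 533/17
  p_4/q_4 = 16617/530
  p_5/q_5 = 83618/2667
  p_6/q_6 = 100235/3197
  p_7/q_7 = 284088/9061
q_6 = 3197 ≤ 7276 < 9061 = q_7, so the answer is 100235/3197.

100235/3197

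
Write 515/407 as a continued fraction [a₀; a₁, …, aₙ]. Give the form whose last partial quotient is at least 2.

[1; 3, 1, 3, 3, 8]

515 = 1·407 + 108
407 = 3·108 + 83
108 = 1·83 + 25
83 = 3·25 + 8
25 = 3·8 + 1
8 = 8·1 + 0  (stop)
So 515/407 = [1; 3, 1, 3, 3, 8].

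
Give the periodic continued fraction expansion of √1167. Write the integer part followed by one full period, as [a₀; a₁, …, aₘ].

a₀ = ⌊√1167⌋ = 34.
With m₀=0, d₀=1 and mₖ₊₁ = dₖaₖ − mₖ, dₖ₊₁ = (n − mₖ₊₁²)/dₖ, aₖ₊₁ = ⌊(a₀+mₖ₊₁)/dₖ₊₁⌋:
  k=1: m=34, d=11, a=6
  k=2: m=32, d=13, a=5
  k=3: m=33, d=6, a=11
  k=4: m=33, d=13, a=5
  k=5: m=32, d=11, a=6
  k=6: m=34, d=1, a=68
d=1 and a=2a₀=68 at k=6, so the next step gives (m, d) = (34, 11) again — its k=1 value — and the period has length 6.

[34; 6, 5, 11, 5, 6, 68]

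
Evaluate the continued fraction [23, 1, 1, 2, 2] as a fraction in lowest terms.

Fold from the inside: start with 2/1.
  2 + 1/2 = 5/2
  1 + 2/5 = 7/5
  1 + 5/7 = 12/7
  23 + 7/12 = 283/12

283/12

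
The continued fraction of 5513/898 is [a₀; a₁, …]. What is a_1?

7

5513 = 6·898 + 125   →  a_0 = 6
898 = 7·125 + 23   →  a_1 = 7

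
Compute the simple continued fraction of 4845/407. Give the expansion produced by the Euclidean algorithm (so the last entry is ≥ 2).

[11; 1, 9, 2, 3, 2, 2]

4845 = 11·407 + 368
407 = 1·368 + 39
368 = 9·39 + 17
39 = 2·17 + 5
17 = 3·5 + 2
5 = 2·2 + 1
2 = 2·1 + 0  (stop)
So 4845/407 = [11; 1, 9, 2, 3, 2, 2].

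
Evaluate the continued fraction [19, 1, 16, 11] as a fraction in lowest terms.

Fold from the inside: start with 11/1.
  16 + 1/11 = 177/11
  1 + 11/177 = 188/177
  19 + 177/188 = 3749/188

3749/188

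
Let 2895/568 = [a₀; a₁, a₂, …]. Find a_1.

10

2895 = 5·568 + 55   →  a_0 = 5
568 = 10·55 + 18   →  a_1 = 10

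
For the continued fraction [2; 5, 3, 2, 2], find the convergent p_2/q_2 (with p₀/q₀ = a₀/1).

35/16

Using pₖ = aₖpₖ₋₁ + pₖ₋₂, qₖ = aₖqₖ₋₁ + qₖ₋₂ (with p₋₁=1, p₋₂=0, q₋₁=0, q₋₂=1):
  k=0: a=2, p=2, q=1
  k=1: a=5, p=11, q=5
  k=2: a=3, p=35, q=16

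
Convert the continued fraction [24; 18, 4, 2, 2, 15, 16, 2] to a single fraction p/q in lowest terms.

4924247/204709

Fold from the inside: start with 2/1.
  16 + 1/2 = 33/2
  15 + 2/33 = 497/33
  2 + 33/497 = 1027/497
  2 + 497/1027 = 2551/1027
  4 + 1027/2551 = 11231/2551
  18 + 2551/11231 = 204709/11231
  24 + 11231/204709 = 4924247/204709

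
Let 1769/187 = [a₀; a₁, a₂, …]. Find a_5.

1

1769 = 9·187 + 86   →  a_0 = 9
187 = 2·86 + 15   →  a_1 = 2
86 = 5·15 + 11   →  a_2 = 5
15 = 1·11 + 4   →  a_3 = 1
11 = 2·4 + 3   →  a_4 = 2
4 = 1·3 + 1   →  a_5 = 1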